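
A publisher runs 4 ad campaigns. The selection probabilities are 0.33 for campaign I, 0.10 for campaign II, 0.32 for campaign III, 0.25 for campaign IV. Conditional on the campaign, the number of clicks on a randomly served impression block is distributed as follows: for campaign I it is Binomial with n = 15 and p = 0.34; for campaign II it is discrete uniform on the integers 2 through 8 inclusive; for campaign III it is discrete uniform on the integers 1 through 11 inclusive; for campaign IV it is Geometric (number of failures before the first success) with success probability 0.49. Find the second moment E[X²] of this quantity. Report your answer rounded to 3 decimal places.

28.116

For each component E[X²] = Var + (mean)², giving I: 29.376; II: 29; III: 46; IV: 3.20741.
Overall E[X²] = 0.33·29.376 + 0.1·29 + 0.32·46 + 0.25·3.20741 = 28.1159.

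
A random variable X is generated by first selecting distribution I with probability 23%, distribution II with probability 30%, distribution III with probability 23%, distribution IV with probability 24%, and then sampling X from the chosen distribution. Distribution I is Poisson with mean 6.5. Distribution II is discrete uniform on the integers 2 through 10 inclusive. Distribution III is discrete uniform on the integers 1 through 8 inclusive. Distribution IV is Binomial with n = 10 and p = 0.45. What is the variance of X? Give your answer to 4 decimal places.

Per component, I: μ=6.5, E[X²]=48.75; II: μ=6, E[X²]=42.6667; III: μ=4.5, E[X²]=25.5; IV: μ=4.5, E[X²]=22.725.
E[X] = 0.23·6.5 + 0.3·6 + 0.23·4.5 + 0.24·4.5 = 5.41.
E[X²] = 0.23·48.75 + 0.3·42.6667 + 0.23·25.5 + 0.24·22.725 = 35.3315.
Var(X) = E[X²] − (E[X])² = 35.3315 − 29.2681 = 6.0634.

6.0634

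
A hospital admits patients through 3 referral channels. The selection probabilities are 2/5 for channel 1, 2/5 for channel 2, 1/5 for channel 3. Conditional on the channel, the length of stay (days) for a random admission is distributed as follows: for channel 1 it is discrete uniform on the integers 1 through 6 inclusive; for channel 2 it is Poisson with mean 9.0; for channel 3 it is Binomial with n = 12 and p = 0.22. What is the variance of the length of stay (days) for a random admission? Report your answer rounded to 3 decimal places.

13.314

Per component, 1: μ=3.5, E[X²]=15.1667; 2: μ=9, E[X²]=90; 3: μ=2.64, E[X²]=9.0288.
E[X] = 0.4·3.5 + 0.4·9 + 0.2·2.64 = 5.528.
E[X²] = 0.4·15.1667 + 0.4·90 + 0.2·9.0288 = 43.8724.
Var(X) = E[X²] − (E[X])² = 43.8724 − 30.5588 = 13.3136.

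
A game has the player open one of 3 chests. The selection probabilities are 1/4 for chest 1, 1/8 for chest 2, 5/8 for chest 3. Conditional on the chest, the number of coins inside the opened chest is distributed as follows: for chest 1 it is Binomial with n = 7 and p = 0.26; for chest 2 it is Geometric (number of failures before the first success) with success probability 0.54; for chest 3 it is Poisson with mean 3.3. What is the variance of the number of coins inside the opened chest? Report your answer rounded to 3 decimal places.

3.436

Per component, 1: μ=1.82, E[X²]=4.6592; 2: μ=0.851852, E[X²]=2.30316; 3: μ=3.3, E[X²]=14.19.
E[X] = 0.25·1.82 + 0.125·0.851852 + 0.625·3.3 = 2.62398.
E[X²] = 0.25·4.6592 + 0.125·2.30316 + 0.625·14.19 = 10.3214.
Var(X) = E[X²] − (E[X])² = 10.3214 − 6.88528 = 3.43617.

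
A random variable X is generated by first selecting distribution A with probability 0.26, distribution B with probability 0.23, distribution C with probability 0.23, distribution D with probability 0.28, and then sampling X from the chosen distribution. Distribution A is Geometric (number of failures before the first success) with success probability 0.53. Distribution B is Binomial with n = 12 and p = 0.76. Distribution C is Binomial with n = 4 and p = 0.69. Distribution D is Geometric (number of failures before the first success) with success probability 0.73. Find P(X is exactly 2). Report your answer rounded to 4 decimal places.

0.1085

Conditional on each component, P(X = 2): A: 0.117077; B: 2.41704e-05; C: 0.274519; D: 0.053217.
By total probability, P(X = 2) = 0.26·0.117077 + 0.23·2.41704e-05 + 0.23·0.274519 + 0.28·0.053217 = 0.108486.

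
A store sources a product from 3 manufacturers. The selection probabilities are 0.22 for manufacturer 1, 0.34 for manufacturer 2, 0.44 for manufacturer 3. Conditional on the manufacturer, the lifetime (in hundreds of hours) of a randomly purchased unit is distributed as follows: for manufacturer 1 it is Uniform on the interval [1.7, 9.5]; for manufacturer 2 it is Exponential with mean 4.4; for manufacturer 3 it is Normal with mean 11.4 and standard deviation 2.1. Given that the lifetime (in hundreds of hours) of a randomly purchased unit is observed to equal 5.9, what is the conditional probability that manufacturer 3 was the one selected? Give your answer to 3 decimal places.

Likelihoods f(5.9 | ·): 1: 0.128205; 2: 0.0594563; 3: 0.00615444.
Posterior ∝ prior × likelihood. Numerator for 3: 0.44·0.00615444 = 0.00270795.
Normalizing constant: 0.22·0.128205 + 0.34·0.0594563 + 0.44·0.00615444 = 0.0511282.
P(3 | observation) = 0.00270795 / 0.0511282 = 0.052964.

0.053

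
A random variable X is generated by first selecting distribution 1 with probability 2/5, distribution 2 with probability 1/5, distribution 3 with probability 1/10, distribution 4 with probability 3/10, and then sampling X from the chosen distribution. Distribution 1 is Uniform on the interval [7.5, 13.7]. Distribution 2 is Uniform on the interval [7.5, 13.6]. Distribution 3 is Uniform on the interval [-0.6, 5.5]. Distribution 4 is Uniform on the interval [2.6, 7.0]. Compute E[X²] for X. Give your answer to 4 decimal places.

77.4123

For each component E[X²] = Var + (mean)², giving 1: 115.563; 2: 114.403; 3: 9.10333; 4: 24.6533.
Overall E[X²] = 0.4·115.563 + 0.2·114.403 + 0.1·9.10333 + 0.3·24.6533 = 77.4123.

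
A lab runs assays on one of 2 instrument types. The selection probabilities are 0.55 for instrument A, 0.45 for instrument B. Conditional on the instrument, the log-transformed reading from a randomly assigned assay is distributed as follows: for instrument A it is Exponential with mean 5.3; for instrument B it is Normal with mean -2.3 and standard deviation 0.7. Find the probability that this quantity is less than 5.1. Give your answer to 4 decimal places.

Conditional on each instrument, P(X < 5.1): A: 0.617973; B: 1.
By total probability, P(X < 5.1) = 0.55·0.617973 + 0.45·1 = 0.789885.

0.7899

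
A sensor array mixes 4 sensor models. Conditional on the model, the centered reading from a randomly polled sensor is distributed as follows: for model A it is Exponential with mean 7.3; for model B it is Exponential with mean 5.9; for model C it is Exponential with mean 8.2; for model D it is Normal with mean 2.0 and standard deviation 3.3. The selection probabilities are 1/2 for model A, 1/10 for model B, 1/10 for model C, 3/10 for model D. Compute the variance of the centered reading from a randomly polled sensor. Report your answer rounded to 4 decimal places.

Per component, A: μ=7.3, E[X²]=106.58; B: μ=5.9, E[X²]=69.62; C: μ=8.2, E[X²]=134.48; D: μ=2, E[X²]=14.89.
E[X] = 0.5·7.3 + 0.1·5.9 + 0.1·8.2 + 0.3·2 = 5.66.
E[X²] = 0.5·106.58 + 0.1·69.62 + 0.1·134.48 + 0.3·14.89 = 78.167.
Var(X) = E[X²] − (E[X])² = 78.167 − 32.0356 = 46.1314.

46.1314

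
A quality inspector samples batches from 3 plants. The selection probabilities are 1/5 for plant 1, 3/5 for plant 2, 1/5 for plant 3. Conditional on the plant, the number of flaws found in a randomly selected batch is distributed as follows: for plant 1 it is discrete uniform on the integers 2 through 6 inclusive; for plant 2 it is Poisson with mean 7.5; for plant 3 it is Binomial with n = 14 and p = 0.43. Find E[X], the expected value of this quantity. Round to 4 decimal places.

6.5040

Component means — 1: 4; 2: 7.5; 3: 6.02.
E[X] = 0.2·4 + 0.6·7.5 + 0.2·6.02 = 6.504.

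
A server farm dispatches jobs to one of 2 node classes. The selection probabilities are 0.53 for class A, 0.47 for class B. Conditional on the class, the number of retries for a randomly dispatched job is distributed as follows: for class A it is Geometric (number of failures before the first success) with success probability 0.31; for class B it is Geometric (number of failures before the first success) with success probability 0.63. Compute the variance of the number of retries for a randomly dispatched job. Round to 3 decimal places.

4.912

Per component, A: μ=2.22581, E[X²]=12.1342; B: μ=0.587302, E[X²]=1.27715.
E[X] = 0.53·2.22581 + 0.47·0.587302 = 1.45571.
E[X²] = 0.53·12.1342 + 0.47·1.27715 = 7.0314.
Var(X) = E[X²] − (E[X])² = 7.0314 − 2.11909 = 4.91231.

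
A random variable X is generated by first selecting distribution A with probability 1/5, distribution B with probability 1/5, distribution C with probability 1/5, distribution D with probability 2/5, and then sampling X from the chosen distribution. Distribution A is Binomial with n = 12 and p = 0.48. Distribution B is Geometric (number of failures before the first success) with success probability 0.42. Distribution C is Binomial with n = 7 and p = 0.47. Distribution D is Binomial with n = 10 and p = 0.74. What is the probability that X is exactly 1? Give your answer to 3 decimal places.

Conditional on each component, P(X = 1): A: 0.00432971; B: 0.2436; C: 0.0729207; D: 4.01783e-05.
By total probability, P(X = 1) = 0.2·0.00432971 + 0.2·0.2436 + 0.2·0.0729207 + 0.4·4.01783e-05 = 0.0641862.

0.064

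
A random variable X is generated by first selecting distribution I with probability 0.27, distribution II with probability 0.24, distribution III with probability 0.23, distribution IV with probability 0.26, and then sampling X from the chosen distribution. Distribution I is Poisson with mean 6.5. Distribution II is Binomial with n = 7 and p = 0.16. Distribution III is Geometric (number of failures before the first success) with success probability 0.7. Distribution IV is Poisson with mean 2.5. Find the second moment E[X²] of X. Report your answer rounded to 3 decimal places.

For each component E[X²] = Var + (mean)², giving I: 48.75; II: 2.1952; III: 0.795918; IV: 8.75.
Overall E[X²] = 0.27·48.75 + 0.24·2.1952 + 0.23·0.795918 + 0.26·8.75 = 16.1474.

16.147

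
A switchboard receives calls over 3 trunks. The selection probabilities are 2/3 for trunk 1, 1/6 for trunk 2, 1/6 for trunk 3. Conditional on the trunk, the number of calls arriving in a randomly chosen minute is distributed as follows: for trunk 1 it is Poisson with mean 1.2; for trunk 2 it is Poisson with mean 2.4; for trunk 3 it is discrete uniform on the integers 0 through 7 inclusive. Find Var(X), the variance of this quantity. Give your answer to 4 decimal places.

2.8564

Per component, 1: μ=1.2, E[X²]=2.64; 2: μ=2.4, E[X²]=8.16; 3: μ=3.5, E[X²]=17.5.
E[X] = 0.666667·1.2 + 0.166667·2.4 + 0.166667·3.5 = 1.78333.
E[X²] = 0.666667·2.64 + 0.166667·8.16 + 0.166667·17.5 = 6.03667.
Var(X) = E[X²] − (E[X])² = 6.03667 − 3.18028 = 2.85639.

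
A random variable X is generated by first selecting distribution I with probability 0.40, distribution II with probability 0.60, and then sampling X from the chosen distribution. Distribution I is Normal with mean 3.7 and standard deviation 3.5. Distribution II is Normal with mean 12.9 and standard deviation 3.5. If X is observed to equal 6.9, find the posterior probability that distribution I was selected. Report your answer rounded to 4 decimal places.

0.6561

Likelihoods f(6.9 | ·): I: 0.0750455; II: 0.0262238.
Posterior ∝ prior × likelihood. Numerator for I: 0.4·0.0750455 = 0.0300182.
Normalizing constant: 0.4·0.0750455 + 0.6·0.0262238 = 0.0457525.
P(I | observation) = 0.0300182 / 0.0457525 = 0.6561.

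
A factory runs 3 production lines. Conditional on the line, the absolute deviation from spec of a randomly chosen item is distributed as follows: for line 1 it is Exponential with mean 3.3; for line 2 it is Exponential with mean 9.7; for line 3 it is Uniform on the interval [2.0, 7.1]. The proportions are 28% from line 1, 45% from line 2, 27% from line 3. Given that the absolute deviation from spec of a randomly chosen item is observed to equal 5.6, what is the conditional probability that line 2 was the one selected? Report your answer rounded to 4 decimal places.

0.2755

Likelihoods f(5.6 | ·): 1: 0.0555267; 2: 0.0578764; 3: 0.196078.
Posterior ∝ prior × likelihood. Numerator for 2: 0.45·0.0578764 = 0.0260444.
Normalizing constant: 0.28·0.0555267 + 0.45·0.0578764 + 0.27·0.196078 = 0.094533.
P(2 | observation) = 0.0260444 / 0.094533 = 0.275506.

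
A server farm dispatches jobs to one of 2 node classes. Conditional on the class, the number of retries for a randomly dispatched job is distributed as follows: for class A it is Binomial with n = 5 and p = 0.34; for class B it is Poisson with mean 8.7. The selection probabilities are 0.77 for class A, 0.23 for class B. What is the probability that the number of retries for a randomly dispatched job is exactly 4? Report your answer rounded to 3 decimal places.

0.043

Conditional on each class, P(X = 4): A: 0.0440991; B: 0.0397653.
By total probability, P(X = 4) = 0.77·0.0440991 + 0.23·0.0397653 = 0.0431023.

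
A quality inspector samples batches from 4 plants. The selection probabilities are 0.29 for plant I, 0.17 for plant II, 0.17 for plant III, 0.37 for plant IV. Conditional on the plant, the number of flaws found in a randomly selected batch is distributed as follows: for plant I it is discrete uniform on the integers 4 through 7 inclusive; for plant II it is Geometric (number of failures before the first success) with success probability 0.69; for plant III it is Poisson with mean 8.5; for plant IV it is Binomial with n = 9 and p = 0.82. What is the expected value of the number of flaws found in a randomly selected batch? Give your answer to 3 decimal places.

5.847

Component means — I: 5.5; II: 0.449275; III: 8.5; IV: 7.38.
E[X] = 0.29·5.5 + 0.17·0.449275 + 0.17·8.5 + 0.37·7.38 = 5.84698.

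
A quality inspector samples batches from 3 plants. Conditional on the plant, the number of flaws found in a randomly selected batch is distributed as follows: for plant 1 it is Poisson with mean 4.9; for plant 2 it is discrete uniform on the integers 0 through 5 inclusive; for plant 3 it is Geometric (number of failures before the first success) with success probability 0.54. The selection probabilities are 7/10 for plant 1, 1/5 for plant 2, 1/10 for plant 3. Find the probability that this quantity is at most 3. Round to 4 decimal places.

Conditional on each plant, P(X ≤ 3): 1: 0.279345; 2: 0.666667; 3: 0.955225.
By total probability, P(X ≤ 3) = 0.7·0.279345 + 0.2·0.666667 + 0.1·0.955225 = 0.424397.

0.4244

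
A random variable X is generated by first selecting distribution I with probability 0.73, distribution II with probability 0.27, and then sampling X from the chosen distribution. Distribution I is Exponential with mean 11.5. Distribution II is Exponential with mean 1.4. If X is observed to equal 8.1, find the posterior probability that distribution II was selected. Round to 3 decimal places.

Likelihoods f(8.1 | ·): I: 0.042994; II: 0.00219365.
Posterior ∝ prior × likelihood. Numerator for II: 0.27·0.00219365 = 0.000592287.
Normalizing constant: 0.73·0.042994 + 0.27·0.00219365 = 0.0319779.
P(II | observation) = 0.000592287 / 0.0319779 = 0.0185217.

0.019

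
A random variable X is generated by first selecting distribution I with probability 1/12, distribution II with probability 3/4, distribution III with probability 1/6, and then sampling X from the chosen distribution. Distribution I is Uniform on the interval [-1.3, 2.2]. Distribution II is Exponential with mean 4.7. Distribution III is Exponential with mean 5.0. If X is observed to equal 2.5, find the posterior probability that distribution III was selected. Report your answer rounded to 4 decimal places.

0.1774

Likelihoods f(2.5 | ·): I: 0; II: 0.124996; III: 0.121306.
Posterior ∝ prior × likelihood. Numerator for III: 0.166667·0.121306 = 0.0202177.
Normalizing constant: 0.0833333·0 + 0.75·0.124996 + 0.166667·0.121306 = 0.113964.
P(III | observation) = 0.0202177 / 0.113964 = 0.177404.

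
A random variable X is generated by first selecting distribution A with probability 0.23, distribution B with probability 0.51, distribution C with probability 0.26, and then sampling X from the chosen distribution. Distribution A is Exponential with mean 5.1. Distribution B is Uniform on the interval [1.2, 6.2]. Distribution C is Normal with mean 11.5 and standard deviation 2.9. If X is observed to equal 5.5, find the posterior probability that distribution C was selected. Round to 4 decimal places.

0.0346

Likelihoods f(5.5 | ·): A: 0.0666919; B: 0.2; C: 0.0161803.
Posterior ∝ prior × likelihood. Numerator for C: 0.26·0.0161803 = 0.00420689.
Normalizing constant: 0.23·0.0666919 + 0.51·0.2 + 0.26·0.0161803 = 0.121546.
P(C | observation) = 0.00420689 / 0.121546 = 0.0346115.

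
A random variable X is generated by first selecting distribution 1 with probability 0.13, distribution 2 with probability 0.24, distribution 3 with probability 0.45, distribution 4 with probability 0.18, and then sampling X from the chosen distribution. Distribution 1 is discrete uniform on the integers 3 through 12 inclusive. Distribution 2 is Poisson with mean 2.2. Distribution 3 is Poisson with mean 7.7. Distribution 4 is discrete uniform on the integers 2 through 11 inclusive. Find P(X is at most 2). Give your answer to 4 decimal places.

0.1753

Conditional on each component, P(X ≤ 2): 1: 0; 2: 0.622714; 3: 0.0173637; 4: 0.1.
By total probability, P(X ≤ 2) = 0.13·0 + 0.24·0.622714 + 0.45·0.0173637 + 0.18·0.1 = 0.175265.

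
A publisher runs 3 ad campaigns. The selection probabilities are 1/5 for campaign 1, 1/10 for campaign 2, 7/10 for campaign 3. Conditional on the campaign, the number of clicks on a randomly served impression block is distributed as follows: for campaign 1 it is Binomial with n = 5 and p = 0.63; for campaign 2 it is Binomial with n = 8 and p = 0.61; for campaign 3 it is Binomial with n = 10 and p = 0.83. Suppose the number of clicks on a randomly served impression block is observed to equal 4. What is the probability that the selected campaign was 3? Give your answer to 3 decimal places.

0.020

Likelihoods P(X=4 | ·): 1: 0.29143; 2: 0.224221; 3: 0.00240561.
Posterior ∝ prior × likelihood. Numerator for 3: 0.7·0.00240561 = 0.00168393.
Normalizing constant: 0.2·0.29143 + 0.1·0.224221 + 0.7·0.00240561 = 0.082392.
P(3 | observation) = 0.00168393 / 0.082392 = 0.020438.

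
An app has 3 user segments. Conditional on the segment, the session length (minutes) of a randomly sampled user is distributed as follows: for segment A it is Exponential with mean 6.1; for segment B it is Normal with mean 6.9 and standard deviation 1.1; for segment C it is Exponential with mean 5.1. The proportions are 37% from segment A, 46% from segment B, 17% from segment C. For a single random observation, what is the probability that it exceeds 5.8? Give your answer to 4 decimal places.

0.5845

Conditional on each segment, P(X > 5.8): A: 0.386424; B: 0.841345; C: 0.320698.
By total probability, P(X > 5.8) = 0.37·0.386424 + 0.46·0.841345 + 0.17·0.320698 = 0.584514.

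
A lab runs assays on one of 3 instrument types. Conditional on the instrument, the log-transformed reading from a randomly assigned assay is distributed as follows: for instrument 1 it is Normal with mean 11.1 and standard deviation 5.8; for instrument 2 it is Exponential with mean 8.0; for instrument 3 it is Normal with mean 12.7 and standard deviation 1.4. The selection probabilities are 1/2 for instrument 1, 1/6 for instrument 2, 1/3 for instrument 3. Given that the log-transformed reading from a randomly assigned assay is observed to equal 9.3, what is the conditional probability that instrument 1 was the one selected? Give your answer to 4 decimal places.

0.7404

Likelihoods f(9.3 | ·): 1: 0.0655493; 2: 0.0390879; 3: 0.0149299.
Posterior ∝ prior × likelihood. Numerator for 1: 0.5·0.0655493 = 0.0327746.
Normalizing constant: 0.5·0.0655493 + 0.166667·0.0390879 + 0.333333·0.0149299 = 0.0442659.
P(1 | observation) = 0.0327746 / 0.0442659 = 0.740403.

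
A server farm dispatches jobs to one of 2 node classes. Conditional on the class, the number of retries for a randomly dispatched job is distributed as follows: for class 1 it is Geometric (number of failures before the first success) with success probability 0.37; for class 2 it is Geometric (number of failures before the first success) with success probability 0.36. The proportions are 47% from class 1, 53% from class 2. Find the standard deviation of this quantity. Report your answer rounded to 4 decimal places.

Per component, 1: μ=1.7027, E[X²]=7.5011; 2: μ=1.77778, E[X²]=8.09877.
E[X] = 0.47·1.7027 + 0.53·1.77778 = 1.74249.
E[X²] = 0.47·7.5011 + 0.53·8.09877 = 7.81786.
Var(X) = E[X²] − (E[X])² = 7.81786 − 3.03628 = 4.78158.
SD(X) = √4.78158 = 2.18668.

2.1867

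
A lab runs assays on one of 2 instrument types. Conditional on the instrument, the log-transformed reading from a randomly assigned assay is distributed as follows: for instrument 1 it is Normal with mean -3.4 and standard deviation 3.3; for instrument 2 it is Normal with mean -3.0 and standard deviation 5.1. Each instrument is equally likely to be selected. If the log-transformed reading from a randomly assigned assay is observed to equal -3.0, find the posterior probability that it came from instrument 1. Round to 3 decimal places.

0.605

Likelihoods f(-3.0 | ·): 1: 0.120007; 2: 0.078224.
Posterior ∝ prior × likelihood. Numerator for 1: 0.5·0.120007 = 0.0600034.
Normalizing constant: 0.5·0.120007 + 0.5·0.078224 = 0.0991154.
P(1 | observation) = 0.0600034 / 0.0991154 = 0.605389.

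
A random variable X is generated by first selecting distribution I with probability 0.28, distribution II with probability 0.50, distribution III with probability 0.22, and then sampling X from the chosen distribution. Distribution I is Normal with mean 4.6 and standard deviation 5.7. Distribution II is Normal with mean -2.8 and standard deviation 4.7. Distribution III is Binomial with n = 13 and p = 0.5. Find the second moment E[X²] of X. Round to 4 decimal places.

39.9970

For each component E[X²] = Var + (mean)², giving I: 53.65; II: 29.93; III: 45.5.
Overall E[X²] = 0.28·53.65 + 0.5·29.93 + 0.22·45.5 = 39.997.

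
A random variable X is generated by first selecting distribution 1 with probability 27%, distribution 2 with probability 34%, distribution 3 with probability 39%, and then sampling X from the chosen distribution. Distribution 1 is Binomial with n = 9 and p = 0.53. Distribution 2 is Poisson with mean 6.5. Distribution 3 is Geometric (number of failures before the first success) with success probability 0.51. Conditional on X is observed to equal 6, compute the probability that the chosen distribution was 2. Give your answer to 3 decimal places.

0.494

Likelihoods P(X=6 | ·): 1: 0.193298; 2: 0.157483; 3: 0.00705906.
Posterior ∝ prior × likelihood. Numerator for 2: 0.34·0.157483 = 0.0535442.
Normalizing constant: 0.27·0.193298 + 0.34·0.157483 + 0.39·0.00705906 = 0.108488.
P(2 | observation) = 0.0535442 / 0.108488 = 0.493551.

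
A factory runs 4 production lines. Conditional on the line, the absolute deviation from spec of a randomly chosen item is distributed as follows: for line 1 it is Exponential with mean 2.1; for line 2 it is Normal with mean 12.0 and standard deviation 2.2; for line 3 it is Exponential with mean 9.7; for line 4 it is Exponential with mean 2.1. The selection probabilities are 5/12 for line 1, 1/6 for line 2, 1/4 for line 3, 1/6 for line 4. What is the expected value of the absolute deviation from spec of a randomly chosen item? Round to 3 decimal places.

Component means — 1: 2.1; 2: 12; 3: 9.7; 4: 2.1.
E[X] = 0.416667·2.1 + 0.166667·12 + 0.25·9.7 + 0.166667·2.1 = 5.65.

5.650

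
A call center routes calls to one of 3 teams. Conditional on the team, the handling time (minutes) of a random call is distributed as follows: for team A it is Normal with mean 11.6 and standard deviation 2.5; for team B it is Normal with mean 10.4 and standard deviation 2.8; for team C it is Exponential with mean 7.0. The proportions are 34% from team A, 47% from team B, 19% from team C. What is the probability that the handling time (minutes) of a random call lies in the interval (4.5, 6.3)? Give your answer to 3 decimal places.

Conditional on each team, P(4.5 < X < 6.3): A: 0.0147473; B: 0.0540054; C: 0.119218.
By total probability, P(4.5 < X < 6.3) = 0.34·0.0147473 + 0.47·0.0540054 + 0.19·0.119218 = 0.0530481.

0.053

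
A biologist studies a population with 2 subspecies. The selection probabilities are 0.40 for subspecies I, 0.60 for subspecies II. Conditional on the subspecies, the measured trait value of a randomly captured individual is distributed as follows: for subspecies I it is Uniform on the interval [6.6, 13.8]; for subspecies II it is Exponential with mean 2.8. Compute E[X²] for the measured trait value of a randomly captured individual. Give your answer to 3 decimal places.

For each component E[X²] = Var + (mean)², giving I: 108.36; II: 15.68.
Overall E[X²] = 0.4·108.36 + 0.6·15.68 = 52.752.

52.752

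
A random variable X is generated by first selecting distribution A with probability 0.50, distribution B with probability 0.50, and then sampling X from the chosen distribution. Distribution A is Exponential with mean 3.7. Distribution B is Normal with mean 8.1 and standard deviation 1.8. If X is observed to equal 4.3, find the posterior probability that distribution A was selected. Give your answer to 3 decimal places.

0.780

Likelihoods f(4.3 | ·): A: 0.084543; B: 0.0238703.
Posterior ∝ prior × likelihood. Numerator for A: 0.5·0.084543 = 0.0422715.
Normalizing constant: 0.5·0.084543 + 0.5·0.0238703 = 0.0542067.
P(A | observation) = 0.0422715 / 0.0542067 = 0.779821.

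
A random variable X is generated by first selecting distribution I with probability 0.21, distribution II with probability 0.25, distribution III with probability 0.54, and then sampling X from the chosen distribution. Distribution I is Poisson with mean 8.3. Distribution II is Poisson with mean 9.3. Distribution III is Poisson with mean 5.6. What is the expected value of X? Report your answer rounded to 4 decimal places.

7.0920

Component means — I: 8.3; II: 9.3; III: 5.6.
E[X] = 0.21·8.3 + 0.25·9.3 + 0.54·5.6 = 7.092.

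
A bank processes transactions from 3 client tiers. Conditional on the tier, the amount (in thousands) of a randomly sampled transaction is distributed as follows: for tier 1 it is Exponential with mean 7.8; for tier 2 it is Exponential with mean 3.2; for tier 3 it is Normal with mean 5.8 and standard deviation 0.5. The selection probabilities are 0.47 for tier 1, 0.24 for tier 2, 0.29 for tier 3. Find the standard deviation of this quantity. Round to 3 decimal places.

5.876

Per component, 1: μ=7.8, E[X²]=121.68; 2: μ=3.2, E[X²]=20.48; 3: μ=5.8, E[X²]=33.89.
E[X] = 0.47·7.8 + 0.24·3.2 + 0.29·5.8 = 6.116.
E[X²] = 0.47·121.68 + 0.24·20.48 + 0.29·33.89 = 71.9329.
Var(X) = E[X²] − (E[X])² = 71.9329 − 37.4055 = 34.5274.
SD(X) = √34.5274 = 5.87601.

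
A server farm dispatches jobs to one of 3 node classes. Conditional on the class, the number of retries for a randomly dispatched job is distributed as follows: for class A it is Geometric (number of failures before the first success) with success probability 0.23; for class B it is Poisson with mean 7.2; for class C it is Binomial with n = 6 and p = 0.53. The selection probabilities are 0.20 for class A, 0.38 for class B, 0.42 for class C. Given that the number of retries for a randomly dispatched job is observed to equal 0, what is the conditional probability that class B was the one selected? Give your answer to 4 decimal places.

Likelihoods P(X=0 | ·): A: 0.23; B: 0.000746586; C: 0.0107792.
Posterior ∝ prior × likelihood. Numerator for B: 0.38·0.000746586 = 0.000283703.
Normalizing constant: 0.2·0.23 + 0.38·0.000746586 + 0.42·0.0107792 = 0.050811.
P(B | observation) = 0.000283703 / 0.050811 = 0.00558349.

0.0056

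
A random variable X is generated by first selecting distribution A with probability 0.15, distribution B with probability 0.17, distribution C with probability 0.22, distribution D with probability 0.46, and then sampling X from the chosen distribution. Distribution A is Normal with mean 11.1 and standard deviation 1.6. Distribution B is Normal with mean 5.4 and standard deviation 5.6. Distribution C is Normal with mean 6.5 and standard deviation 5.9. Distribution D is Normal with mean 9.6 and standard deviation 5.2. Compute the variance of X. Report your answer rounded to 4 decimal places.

Per component, A: μ=11.1, E[X²]=125.77; B: μ=5.4, E[X²]=60.52; C: μ=6.5, E[X²]=77.06; D: μ=9.6, E[X²]=119.2.
E[X] = 0.15·11.1 + 0.17·5.4 + 0.22·6.5 + 0.46·9.6 = 8.429.
E[X²] = 0.15·125.77 + 0.17·60.52 + 0.22·77.06 + 0.46·119.2 = 100.939.
Var(X) = E[X²] − (E[X])² = 100.939 − 71.048 = 29.8911.

29.8911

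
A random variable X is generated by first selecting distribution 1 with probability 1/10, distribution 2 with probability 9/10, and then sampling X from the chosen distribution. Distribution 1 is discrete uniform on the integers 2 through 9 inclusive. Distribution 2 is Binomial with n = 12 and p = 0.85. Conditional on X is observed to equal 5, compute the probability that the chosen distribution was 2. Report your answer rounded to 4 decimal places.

Likelihoods P(X=5 | ·): 1: 0.125; 2: 0.000600425.
Posterior ∝ prior × likelihood. Numerator for 2: 0.9·0.000600425 = 0.000540382.
Normalizing constant: 0.1·0.125 + 0.9·0.000600425 = 0.0130404.
P(2 | observation) = 0.000540382 / 0.0130404 = 0.0414391.

0.0414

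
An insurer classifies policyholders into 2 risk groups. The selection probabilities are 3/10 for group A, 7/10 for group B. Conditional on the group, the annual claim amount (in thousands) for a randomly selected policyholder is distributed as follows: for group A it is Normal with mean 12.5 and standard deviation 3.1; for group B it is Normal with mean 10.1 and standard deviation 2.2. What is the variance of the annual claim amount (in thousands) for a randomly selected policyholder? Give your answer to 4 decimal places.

Per component, A: μ=12.5, E[X²]=165.86; B: μ=10.1, E[X²]=106.85.
E[X] = 0.3·12.5 + 0.7·10.1 = 10.82.
E[X²] = 0.3·165.86 + 0.7·106.85 = 124.553.
Var(X) = E[X²] − (E[X])² = 124.553 − 117.072 = 7.4806.

7.4806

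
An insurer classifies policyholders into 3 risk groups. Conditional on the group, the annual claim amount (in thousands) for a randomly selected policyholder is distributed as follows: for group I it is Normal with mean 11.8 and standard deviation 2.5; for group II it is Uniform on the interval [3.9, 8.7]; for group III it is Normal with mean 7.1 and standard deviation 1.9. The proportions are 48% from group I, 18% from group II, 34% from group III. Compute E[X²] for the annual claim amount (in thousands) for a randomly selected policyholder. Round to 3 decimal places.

95.692

For each component E[X²] = Var + (mean)², giving I: 145.49; II: 41.61; III: 54.02.
Overall E[X²] = 0.48·145.49 + 0.18·41.61 + 0.34·54.02 = 95.6918.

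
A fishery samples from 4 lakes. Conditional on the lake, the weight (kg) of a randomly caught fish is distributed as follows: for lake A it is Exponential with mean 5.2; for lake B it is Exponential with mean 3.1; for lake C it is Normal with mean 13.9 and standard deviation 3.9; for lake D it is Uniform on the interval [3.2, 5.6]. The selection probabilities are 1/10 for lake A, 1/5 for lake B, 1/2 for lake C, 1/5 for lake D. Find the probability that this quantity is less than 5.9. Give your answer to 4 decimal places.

0.4481

Conditional on each lake, P(X < 5.9): A: 0.678454; B: 0.850913; C: 0.0201197; D: 1.
By total probability, P(X < 5.9) = 0.1·0.678454 + 0.2·0.850913 + 0.5·0.0201197 + 0.2·1 = 0.448088.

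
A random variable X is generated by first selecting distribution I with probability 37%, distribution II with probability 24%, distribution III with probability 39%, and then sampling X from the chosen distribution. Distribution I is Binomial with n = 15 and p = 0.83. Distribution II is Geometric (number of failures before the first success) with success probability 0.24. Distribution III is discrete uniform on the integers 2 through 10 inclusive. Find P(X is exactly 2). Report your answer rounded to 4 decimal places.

0.0766

Conditional on each component, P(X = 2): I: 7.16443e-09; II: 0.138624; III: 0.111111.
By total probability, P(X = 2) = 0.37·7.16443e-09 + 0.24·0.138624 + 0.39·0.111111 = 0.0766031.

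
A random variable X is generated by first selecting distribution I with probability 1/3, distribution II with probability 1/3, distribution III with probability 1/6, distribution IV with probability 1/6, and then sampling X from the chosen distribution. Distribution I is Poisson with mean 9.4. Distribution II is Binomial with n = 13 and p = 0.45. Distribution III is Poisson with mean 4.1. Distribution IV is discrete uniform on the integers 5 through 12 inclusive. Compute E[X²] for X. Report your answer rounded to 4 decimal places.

For each component E[X²] = Var + (mean)², giving I: 97.76; II: 37.44; III: 20.91; IV: 77.5.
Overall E[X²] = 0.333333·97.76 + 0.333333·37.44 + 0.166667·20.91 + 0.166667·77.5 = 61.4683.

61.4683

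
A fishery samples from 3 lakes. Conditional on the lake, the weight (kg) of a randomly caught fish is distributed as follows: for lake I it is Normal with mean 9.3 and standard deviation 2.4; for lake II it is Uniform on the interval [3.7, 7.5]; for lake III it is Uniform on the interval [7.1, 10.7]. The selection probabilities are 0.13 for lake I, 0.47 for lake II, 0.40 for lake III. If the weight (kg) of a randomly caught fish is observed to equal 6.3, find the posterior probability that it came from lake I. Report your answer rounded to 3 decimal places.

Likelihoods f(6.3 | ·): I: 0.0761038; II: 0.263158; III: 0.
Posterior ∝ prior × likelihood. Numerator for I: 0.13·0.0761038 = 0.00989349.
Normalizing constant: 0.13·0.0761038 + 0.47·0.263158 + 0.4·0 = 0.133578.
P(I | observation) = 0.00989349 / 0.133578 = 0.0740654.

0.074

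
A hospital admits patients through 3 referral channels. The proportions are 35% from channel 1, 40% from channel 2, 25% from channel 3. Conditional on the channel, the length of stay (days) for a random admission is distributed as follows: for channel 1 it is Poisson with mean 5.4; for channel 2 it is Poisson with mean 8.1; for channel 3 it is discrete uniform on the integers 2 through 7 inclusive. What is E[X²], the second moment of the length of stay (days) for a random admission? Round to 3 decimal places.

47.372

For each component E[X²] = Var + (mean)², giving 1: 34.56; 2: 73.71; 3: 23.1667.
Overall E[X²] = 0.35·34.56 + 0.4·73.71 + 0.25·23.1667 = 47.3717.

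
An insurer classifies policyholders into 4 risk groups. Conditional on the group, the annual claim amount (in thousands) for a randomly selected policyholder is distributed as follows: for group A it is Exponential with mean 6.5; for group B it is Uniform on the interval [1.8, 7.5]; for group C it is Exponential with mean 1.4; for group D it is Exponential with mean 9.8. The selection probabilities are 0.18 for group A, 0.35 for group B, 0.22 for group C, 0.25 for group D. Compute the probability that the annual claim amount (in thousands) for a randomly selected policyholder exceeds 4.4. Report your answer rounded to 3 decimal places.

Conditional on each group, P(X > 4.4): A: 0.508178; B: 0.54386; C: 0.0431593; D: 0.638279.
By total probability, P(X > 4.4) = 0.18·0.508178 + 0.35·0.54386 + 0.22·0.0431593 + 0.25·0.638279 = 0.450888.

0.451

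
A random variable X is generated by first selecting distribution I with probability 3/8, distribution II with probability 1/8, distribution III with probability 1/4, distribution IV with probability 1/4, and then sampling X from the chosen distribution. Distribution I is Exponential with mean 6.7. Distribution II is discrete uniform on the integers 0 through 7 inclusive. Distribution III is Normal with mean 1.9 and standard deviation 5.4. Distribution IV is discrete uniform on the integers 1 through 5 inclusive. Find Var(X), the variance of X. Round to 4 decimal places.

Per component, I: μ=6.7, E[X²]=89.78; II: μ=3.5, E[X²]=17.5; III: μ=1.9, E[X²]=32.77; IV: μ=3, E[X²]=11.
E[X] = 0.375·6.7 + 0.125·3.5 + 0.25·1.9 + 0.25·3 = 4.175.
E[X²] = 0.375·89.78 + 0.125·17.5 + 0.25·32.77 + 0.25·11 = 46.7975.
Var(X) = E[X²] − (E[X])² = 46.7975 − 17.4306 = 29.3669.

29.3669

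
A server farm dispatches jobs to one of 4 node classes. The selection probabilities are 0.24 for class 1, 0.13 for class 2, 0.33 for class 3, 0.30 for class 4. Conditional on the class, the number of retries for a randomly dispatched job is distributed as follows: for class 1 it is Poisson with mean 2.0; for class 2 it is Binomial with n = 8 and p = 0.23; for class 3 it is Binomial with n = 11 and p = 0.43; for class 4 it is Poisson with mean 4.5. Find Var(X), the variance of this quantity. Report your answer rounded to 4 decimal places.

Per component, 1: μ=2, E[X²]=6; 2: μ=1.84, E[X²]=4.8024; 3: μ=4.73, E[X²]=25.069; 4: μ=4.5, E[X²]=24.75.
E[X] = 0.24·2 + 0.13·1.84 + 0.33·4.73 + 0.3·4.5 = 3.6301.
E[X²] = 0.24·6 + 0.13·4.8024 + 0.33·25.069 + 0.3·24.75 = 17.7621.
Var(X) = E[X²] − (E[X])² = 17.7621 − 13.1776 = 4.58446.

4.5845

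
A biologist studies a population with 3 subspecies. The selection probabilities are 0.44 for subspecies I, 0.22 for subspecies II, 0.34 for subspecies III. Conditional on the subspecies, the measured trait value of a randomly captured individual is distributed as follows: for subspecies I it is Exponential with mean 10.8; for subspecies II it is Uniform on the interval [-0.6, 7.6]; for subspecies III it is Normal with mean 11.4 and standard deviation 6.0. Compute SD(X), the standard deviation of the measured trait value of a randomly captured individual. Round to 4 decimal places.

8.6415

Per component, I: μ=10.8, E[X²]=233.28; II: μ=3.5, E[X²]=17.8533; III: μ=11.4, E[X²]=165.96.
E[X] = 0.44·10.8 + 0.22·3.5 + 0.34·11.4 = 9.398.
E[X²] = 0.44·233.28 + 0.22·17.8533 + 0.34·165.96 = 162.997.
Var(X) = E[X²] − (E[X])² = 162.997 − 88.3224 = 74.6749.
SD(X) = √74.6749 = 8.64147.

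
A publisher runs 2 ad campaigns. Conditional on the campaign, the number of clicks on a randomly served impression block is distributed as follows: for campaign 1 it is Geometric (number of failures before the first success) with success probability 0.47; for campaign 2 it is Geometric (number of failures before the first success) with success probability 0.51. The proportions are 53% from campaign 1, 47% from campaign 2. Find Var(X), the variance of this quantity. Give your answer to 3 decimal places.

Per component, 1: μ=1.12766, E[X²]=3.67089; 2: μ=0.960784, E[X²]=2.807.
E[X] = 0.53·1.12766 + 0.47·0.960784 = 1.04923.
E[X²] = 0.53·3.67089 + 0.47·2.807 = 3.26486.
Var(X) = E[X²] − (E[X])² = 3.26486 − 1.10088 = 2.16398.

2.164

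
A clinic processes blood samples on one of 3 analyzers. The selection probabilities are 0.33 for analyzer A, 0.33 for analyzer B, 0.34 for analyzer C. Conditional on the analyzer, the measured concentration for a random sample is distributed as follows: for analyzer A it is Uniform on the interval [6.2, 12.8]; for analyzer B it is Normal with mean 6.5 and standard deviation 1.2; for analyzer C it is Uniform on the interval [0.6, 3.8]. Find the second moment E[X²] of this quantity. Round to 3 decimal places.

For each component E[X²] = Var + (mean)², giving A: 93.88; B: 43.69; C: 5.69333.
Overall E[X²] = 0.33·93.88 + 0.33·43.69 + 0.34·5.69333 = 47.3338.

47.334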